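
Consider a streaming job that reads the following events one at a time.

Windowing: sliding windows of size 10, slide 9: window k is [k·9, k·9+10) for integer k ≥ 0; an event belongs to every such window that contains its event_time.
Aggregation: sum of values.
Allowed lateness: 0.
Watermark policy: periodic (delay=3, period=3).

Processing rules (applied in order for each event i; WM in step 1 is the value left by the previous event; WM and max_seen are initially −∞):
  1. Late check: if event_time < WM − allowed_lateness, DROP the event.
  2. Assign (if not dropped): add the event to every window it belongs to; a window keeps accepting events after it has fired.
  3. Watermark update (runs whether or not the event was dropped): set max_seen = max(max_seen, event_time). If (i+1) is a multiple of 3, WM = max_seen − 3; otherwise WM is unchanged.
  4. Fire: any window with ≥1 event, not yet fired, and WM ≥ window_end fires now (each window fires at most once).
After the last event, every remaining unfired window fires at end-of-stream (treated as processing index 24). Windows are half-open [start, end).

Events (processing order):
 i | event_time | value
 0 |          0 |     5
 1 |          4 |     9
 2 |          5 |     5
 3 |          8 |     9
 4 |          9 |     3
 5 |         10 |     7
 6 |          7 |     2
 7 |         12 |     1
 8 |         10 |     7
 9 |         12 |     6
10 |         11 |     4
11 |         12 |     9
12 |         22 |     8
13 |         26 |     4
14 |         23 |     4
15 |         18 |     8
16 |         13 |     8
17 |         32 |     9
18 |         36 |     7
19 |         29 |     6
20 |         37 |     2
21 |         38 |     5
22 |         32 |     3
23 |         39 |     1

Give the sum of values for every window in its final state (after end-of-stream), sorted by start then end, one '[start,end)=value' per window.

i=0 t=0 v=5: → [0,10); WM=−∞
i=1 t=4 v=9: → [0,10); WM=−∞
i=2 t=5 v=5: → [0,10); WM=2
i=3 t=8 v=9: → [0,10); WM=2
i=4 t=9 v=3: → [9,19),[0,10); WM=2
i=5 t=10 v=7: → [9,19); WM=7
i=6 t=7 v=2: → [0,10); WM=7
i=7 t=12 v=1: → [9,19); WM=7
i=8 t=10 v=7: → [9,19); WM=9
i=9 t=12 v=6: → [9,19); WM=9
i=10 t=11 v=4: → [9,19); WM=9
i=11 t=12 v=9: → [9,19); WM=9
i=12 t=22 v=8: → [18,28); WM=9
i=13 t=26 v=4: → [18,28); WM=9
i=14 t=23 v=4: → [18,28); WM=23; [0,10) fires=33 [9,19) fires=37
i=15 t=18 v=8: DROP (t<23-0); WM=23
i=16 t=13 v=8: DROP (t<23-0); WM=23
i=17 t=32 v=9: → [27,37); WM=29; [18,28) fires=16
i=18 t=36 v=7: → [36,46),[27,37); WM=29
i=19 t=29 v=6: → [27,37); WM=29
i=20 t=37 v=2: → [36,46); WM=34
i=21 t=38 v=5: → [36,46); WM=34
i=22 t=32 v=3: DROP (t<34-0); WM=34
i=23 t=39 v=1: → [36,46); WM=36

[0,10)=33 [9,19)=37 [18,28)=16 [27,37)=22 [36,46)=15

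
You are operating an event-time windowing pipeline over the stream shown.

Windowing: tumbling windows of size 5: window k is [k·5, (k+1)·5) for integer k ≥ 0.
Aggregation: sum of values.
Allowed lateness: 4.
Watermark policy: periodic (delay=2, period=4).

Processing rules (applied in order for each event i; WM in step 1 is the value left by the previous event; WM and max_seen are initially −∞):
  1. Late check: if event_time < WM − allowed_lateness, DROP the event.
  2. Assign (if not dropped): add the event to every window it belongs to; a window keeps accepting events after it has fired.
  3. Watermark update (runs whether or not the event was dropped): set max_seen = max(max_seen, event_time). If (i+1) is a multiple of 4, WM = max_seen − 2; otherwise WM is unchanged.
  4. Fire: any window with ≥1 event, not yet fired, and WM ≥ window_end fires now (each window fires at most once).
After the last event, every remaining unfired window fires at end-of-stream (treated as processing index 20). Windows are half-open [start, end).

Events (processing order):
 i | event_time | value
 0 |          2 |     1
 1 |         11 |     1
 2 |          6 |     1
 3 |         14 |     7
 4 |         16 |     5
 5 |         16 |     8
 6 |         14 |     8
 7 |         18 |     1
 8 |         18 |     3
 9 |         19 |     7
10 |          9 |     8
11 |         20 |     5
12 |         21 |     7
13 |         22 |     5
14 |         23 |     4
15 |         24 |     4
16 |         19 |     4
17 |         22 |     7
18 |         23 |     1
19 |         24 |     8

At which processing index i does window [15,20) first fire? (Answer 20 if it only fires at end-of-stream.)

i=0 t=2 v=1: → [0,5); WM=−∞
i=1 t=11 v=1: → [10,15); WM=−∞
i=2 t=6 v=1: → [5,10); WM=−∞
i=3 t=14 v=7: → [10,15); WM=12; [0,5) fires=1 [5,10) fires=1
i=4 t=16 v=5: → [15,20); WM=12
i=5 t=16 v=8: → [15,20); WM=12
i=6 t=14 v=8: → [10,15); WM=12
i=7 t=18 v=1: → [15,20); WM=16; [10,15) fires=16
i=8 t=18 v=3: → [15,20); WM=16
i=9 t=19 v=7: → [15,20); WM=16
i=10 t=9 v=8: DROP (t<16-4); WM=16
i=11 t=20 v=5: → [20,25); WM=18
i=12 t=21 v=7: → [20,25); WM=18
i=13 t=22 v=5: → [20,25); WM=18
i=14 t=23 v=4: → [20,25); WM=18
i=15 t=24 v=4: → [20,25); WM=22; [15,20) fires=24
i=16 t=19 v=4: → [15,20); WM=22
i=17 t=22 v=7: → [20,25); WM=22
i=18 t=23 v=1: → [20,25); WM=22
i=19 t=24 v=8: → [20,25); WM=22

15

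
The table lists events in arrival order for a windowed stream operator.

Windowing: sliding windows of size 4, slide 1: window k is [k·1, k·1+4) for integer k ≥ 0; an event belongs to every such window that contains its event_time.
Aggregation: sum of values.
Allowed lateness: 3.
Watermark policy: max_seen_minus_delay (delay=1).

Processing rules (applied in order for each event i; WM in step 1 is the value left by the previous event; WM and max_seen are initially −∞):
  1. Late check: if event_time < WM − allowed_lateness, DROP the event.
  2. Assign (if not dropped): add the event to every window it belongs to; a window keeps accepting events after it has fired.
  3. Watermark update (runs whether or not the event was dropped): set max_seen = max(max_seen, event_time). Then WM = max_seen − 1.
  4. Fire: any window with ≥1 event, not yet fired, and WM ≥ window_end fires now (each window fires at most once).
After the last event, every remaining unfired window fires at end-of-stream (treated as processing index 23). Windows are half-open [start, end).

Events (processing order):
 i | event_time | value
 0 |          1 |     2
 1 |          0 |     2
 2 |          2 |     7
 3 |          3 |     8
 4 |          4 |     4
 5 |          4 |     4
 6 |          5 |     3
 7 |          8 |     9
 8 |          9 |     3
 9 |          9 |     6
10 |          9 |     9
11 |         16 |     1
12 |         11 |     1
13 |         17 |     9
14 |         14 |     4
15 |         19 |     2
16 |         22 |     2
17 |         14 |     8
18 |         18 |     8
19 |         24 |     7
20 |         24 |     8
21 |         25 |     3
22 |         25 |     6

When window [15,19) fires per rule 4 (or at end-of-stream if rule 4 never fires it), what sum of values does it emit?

10

i=0 t=1 v=2: → [1,5),[0,4); WM=0
i=1 t=0 v=2: → [0,4); WM=0
i=2 t=2 v=7: → [2,6),[1,5),[0,4); WM=1
i=3 t=3 v=8: → [3,7),[2,6),[1,5),[0,4); WM=2
i=4 t=4 v=4: → [4,8),[3,7),[2,6),[1,5); WM=3
i=5 t=4 v=4: → [4,8),[3,7),[2,6),[1,5); WM=3
i=6 t=5 v=3: → [5,9),[4,8),[3,7),[2,6); WM=4; [0,4) fires=19
i=7 t=8 v=9: → [8,12),[7,11),[6,10),[5,9); WM=7; [1,5) fires=25 [2,6) fires=26 [3,7) fires=19
i=8 t=9 v=3: → [9,13),[8,12),[7,11),[6,10); WM=8; [4,8) fires=11
i=9 t=9 v=6: → [9,13),[8,12),[7,11),[6,10); WM=8
i=10 t=9 v=9: → [9,13),[8,12),[7,11),[6,10); WM=8
i=11 t=16 v=1: → [16,20),[15,19),[14,18),[13,17); WM=15; [5,9) fires=12 [6,10) fires=27 [7,11) fires=27 [8,12) fires=27 [9,13) fires=18
i=12 t=11 v=1: DROP (t<15-3); WM=15
i=13 t=17 v=9: → [17,21),[16,20),[15,19),[14,18); WM=16
i=14 t=14 v=4: → [14,18),[13,17),[12,16),[11,15); WM=16; [11,15) fires=4 [12,16) fires=4
i=15 t=19 v=2: → [19,23),[18,22),[17,21),[16,20); WM=18; [13,17) fires=5 [14,18) fires=14
i=16 t=22 v=2: → [22,26),[21,25),[20,24),[19,23); WM=21; [15,19) fires=10 [16,20) fires=12 [17,21) fires=11
i=17 t=14 v=8: DROP (t<21-3); WM=21
i=18 t=18 v=8: → [18,22),[17,21),[16,20),[15,19); WM=21
i=19 t=24 v=7: → [24,28),[23,27),[22,26),[21,25); WM=23; [18,22) fires=10 [19,23) fires=4
i=20 t=24 v=8: → [24,28),[23,27),[22,26),[21,25); WM=23
i=21 t=25 v=3: → [25,29),[24,28),[23,27),[22,26); WM=24; [20,24) fires=2
i=22 t=25 v=6: → [25,29),[24,28),[23,27),[22,26); WM=24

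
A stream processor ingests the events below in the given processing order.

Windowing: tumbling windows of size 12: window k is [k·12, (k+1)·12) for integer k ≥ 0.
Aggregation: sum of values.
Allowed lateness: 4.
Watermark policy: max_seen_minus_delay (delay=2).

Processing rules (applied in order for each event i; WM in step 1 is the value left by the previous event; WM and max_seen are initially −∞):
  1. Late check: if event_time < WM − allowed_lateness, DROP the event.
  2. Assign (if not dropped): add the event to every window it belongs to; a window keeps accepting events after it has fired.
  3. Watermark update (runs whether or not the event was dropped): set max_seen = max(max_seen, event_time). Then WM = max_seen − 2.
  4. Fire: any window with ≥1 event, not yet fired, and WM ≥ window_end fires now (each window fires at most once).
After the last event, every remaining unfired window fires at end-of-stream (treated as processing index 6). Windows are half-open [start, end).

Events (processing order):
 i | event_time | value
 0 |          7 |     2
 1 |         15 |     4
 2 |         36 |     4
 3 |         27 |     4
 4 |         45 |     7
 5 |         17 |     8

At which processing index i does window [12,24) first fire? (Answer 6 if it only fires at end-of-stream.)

2

i=0 t=7 v=2: → [0,12); WM=5
i=1 t=15 v=4: → [12,24); WM=13; [0,12) fires=2
i=2 t=36 v=4: → [36,48); WM=34; [12,24) fires=4
i=3 t=27 v=4: DROP (t<34-4); WM=34
i=4 t=45 v=7: → [36,48); WM=43
i=5 t=17 v=8: DROP (t<43-4); WM=43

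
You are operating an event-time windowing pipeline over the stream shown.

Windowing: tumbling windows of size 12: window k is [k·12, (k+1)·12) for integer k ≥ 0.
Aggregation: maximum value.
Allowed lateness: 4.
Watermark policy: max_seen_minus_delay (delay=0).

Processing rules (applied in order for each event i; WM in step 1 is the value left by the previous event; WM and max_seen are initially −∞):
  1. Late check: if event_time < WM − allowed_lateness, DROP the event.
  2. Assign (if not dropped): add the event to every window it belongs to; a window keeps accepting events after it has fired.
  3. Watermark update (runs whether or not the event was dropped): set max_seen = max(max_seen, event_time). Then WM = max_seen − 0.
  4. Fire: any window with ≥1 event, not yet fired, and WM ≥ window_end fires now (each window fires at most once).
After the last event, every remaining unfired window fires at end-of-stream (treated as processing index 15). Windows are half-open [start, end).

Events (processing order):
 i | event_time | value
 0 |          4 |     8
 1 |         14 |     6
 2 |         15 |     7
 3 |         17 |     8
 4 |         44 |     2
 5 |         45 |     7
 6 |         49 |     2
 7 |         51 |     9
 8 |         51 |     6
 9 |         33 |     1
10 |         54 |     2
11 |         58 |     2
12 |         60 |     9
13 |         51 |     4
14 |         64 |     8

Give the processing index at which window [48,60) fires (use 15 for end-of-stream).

12

i=0 t=4 v=8: → [0,12); WM=4
i=1 t=14 v=6: → [12,24); WM=14; [0,12) fires=8
i=2 t=15 v=7: → [12,24); WM=15
i=3 t=17 v=8: → [12,24); WM=17
i=4 t=44 v=2: → [36,48); WM=44; [12,24) fires=8
i=5 t=45 v=7: → [36,48); WM=45
i=6 t=49 v=2: → [48,60); WM=49; [36,48) fires=7
i=7 t=51 v=9: → [48,60); WM=51
i=8 t=51 v=6: → [48,60); WM=51
i=9 t=33 v=1: DROP (t<51-4); WM=51
i=10 t=54 v=2: → [48,60); WM=54
i=11 t=58 v=2: → [48,60); WM=58
i=12 t=60 v=9: → [60,72); WM=60; [48,60) fires=9
i=13 t=51 v=4: DROP (t<60-4); WM=60
i=14 t=64 v=8: → [60,72); WM=64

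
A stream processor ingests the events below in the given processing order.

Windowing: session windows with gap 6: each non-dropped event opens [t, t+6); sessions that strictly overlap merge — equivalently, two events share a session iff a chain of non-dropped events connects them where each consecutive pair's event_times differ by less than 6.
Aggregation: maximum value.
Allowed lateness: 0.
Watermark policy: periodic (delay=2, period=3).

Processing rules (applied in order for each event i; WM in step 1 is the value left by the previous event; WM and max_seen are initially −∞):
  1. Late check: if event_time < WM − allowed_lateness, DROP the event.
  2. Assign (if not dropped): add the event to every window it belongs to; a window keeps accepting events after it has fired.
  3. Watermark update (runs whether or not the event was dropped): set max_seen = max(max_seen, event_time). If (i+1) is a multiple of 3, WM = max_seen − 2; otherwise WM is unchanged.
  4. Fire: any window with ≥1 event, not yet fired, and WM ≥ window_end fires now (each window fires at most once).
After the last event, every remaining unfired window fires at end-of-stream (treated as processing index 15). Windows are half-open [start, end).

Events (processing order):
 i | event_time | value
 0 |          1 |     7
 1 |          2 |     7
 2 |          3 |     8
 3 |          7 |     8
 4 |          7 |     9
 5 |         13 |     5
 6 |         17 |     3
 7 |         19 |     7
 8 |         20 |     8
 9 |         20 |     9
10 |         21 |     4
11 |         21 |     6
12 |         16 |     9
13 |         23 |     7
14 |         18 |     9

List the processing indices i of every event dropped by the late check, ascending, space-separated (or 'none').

i=0 t=1 v=7: → [1,7); WM=−∞
i=1 t=2 v=7: → [1,8); WM=−∞
i=2 t=3 v=8: → [1,9); WM=1
i=3 t=7 v=8: → [1,13); WM=1
i=4 t=7 v=9: → [1,13); WM=1
i=5 t=13 v=5: → [13,19); WM=11
i=6 t=17 v=3: → [13,23); WM=11
i=7 t=19 v=7: → [13,25); WM=11
i=8 t=20 v=8: → [13,26); WM=18
i=9 t=20 v=9: → [13,26); WM=18
i=10 t=21 v=4: → [13,27); WM=18
i=11 t=21 v=6: → [13,27); WM=19
i=12 t=16 v=9: DROP (t<19-0); WM=19
i=13 t=23 v=7: → [13,29); WM=19
i=14 t=18 v=9: DROP (t<19-0); WM=21

12 14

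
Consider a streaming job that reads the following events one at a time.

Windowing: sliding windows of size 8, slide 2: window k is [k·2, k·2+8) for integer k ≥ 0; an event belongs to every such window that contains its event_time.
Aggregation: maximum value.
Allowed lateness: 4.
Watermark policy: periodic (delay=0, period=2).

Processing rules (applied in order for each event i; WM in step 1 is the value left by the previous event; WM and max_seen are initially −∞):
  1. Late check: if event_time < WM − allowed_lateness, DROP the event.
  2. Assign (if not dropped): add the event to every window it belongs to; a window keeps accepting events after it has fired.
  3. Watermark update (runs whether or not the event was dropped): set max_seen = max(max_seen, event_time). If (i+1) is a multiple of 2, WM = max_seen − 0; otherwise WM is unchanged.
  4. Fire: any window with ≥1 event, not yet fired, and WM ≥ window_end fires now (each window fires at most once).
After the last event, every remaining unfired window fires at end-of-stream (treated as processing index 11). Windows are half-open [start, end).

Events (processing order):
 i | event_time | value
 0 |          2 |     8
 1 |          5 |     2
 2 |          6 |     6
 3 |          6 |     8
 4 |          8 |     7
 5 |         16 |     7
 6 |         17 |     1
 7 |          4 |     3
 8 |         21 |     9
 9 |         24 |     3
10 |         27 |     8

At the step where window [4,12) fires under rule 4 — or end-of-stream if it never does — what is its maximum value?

8

i=0 t=2 v=8: → [2,10),[0,8); WM=−∞
i=1 t=5 v=2: → [4,12),[2,10),[0,8); WM=5
i=2 t=6 v=6: → [6,14),[4,12),[2,10),[0,8); WM=5
i=3 t=6 v=8: → [6,14),[4,12),[2,10),[0,8); WM=6
i=4 t=8 v=7: → [8,16),[6,14),[4,12),[2,10); WM=6
i=5 t=16 v=7: → [16,24),[14,22),[12,20),[10,18); WM=16; [0,8) fires=8 [2,10) fires=8 [4,12) fires=8 [6,14) fires=8 [8,16) fires=7
i=6 t=17 v=1: → [16,24),[14,22),[12,20),[10,18); WM=16
i=7 t=4 v=3: DROP (t<16-4); WM=17
i=8 t=21 v=9: → [20,28),[18,26),[16,24),[14,22); WM=17
i=9 t=24 v=3: → [24,32),[22,30),[20,28),[18,26); WM=24; [10,18) fires=7 [12,20) fires=7 [14,22) fires=9 [16,24) fires=9
i=10 t=27 v=8: → [26,34),[24,32),[22,30),[20,28); WM=24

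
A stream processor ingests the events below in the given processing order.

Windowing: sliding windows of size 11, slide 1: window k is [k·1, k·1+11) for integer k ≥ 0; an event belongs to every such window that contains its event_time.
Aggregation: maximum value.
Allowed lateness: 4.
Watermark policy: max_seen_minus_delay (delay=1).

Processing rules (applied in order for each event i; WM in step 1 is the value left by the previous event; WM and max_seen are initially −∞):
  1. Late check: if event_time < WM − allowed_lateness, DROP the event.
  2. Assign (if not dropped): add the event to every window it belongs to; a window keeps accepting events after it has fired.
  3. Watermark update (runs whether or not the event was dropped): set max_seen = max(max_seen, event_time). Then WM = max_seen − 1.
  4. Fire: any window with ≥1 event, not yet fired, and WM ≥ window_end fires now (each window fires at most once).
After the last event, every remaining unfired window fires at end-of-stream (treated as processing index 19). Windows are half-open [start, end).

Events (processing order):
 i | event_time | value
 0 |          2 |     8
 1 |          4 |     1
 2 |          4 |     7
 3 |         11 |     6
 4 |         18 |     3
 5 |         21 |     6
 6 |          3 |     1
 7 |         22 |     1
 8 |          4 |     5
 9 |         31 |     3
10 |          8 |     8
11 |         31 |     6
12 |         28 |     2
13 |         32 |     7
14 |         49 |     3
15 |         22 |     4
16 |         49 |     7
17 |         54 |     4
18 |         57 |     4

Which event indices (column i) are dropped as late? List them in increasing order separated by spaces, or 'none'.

i=0 t=2 v=8: → [2,13),[1,12),[0,11); WM=1
i=1 t=4 v=1: → [4,15),[3,14),[2,13),[1,12),[0,11); WM=3
i=2 t=4 v=7: → [4,15),[3,14),[2,13),[1,12),[0,11); WM=3
i=3 t=11 v=6: → [11,22),[10,21),[9,20),[8,19),[7,18),[6,17),[5,16),[4,15),[3,14),[2,13),[1,12); WM=10
i=4 t=18 v=3: → [18,29),[17,28),[16,27),[15,26),[14,25),[13,24),[12,23),[11,22),[10,21),[9,20),[8,19); WM=17; [0,11) fires=8 [1,12) fires=8 [2,13) fires=8 [3,14) fires=7 [4,15) fires=7 [5,16) fires=6 [6,17) fires=6
i=5 t=21 v=6: → [21,32),[20,31),[19,30),[18,29),[17,28),[16,27),[15,26),[14,25),[13,24),[12,23),[11,22); WM=20; [7,18) fires=6 [8,19) fires=6 [9,20) fires=6
i=6 t=3 v=1: DROP (t<20-4); WM=20
i=7 t=22 v=1: → [22,33),[21,32),[20,31),[19,30),[18,29),[17,28),[16,27),[15,26),[14,25),[13,24),[12,23); WM=21; [10,21) fires=6
i=8 t=4 v=5: DROP (t<21-4); WM=21
i=9 t=31 v=3: → [31,42),[30,41),[29,40),[28,39),[27,38),[26,37),[25,36),[24,35),[23,34),[22,33),[21,32); WM=30; [11,22) fires=6 [12,23) fires=6 [13,24) fires=6 [14,25) fires=6 [15,26) fires=6 [16,27) fires=6 [17,28) fires=6 [18,29) fires=6 [19,30) fires=6
i=10 t=8 v=8: DROP (t<30-4); WM=30
i=11 t=31 v=6: → [31,42),[30,41),[29,40),[28,39),[27,38),[26,37),[25,36),[24,35),[23,34),[22,33),[21,32); WM=30
i=12 t=28 v=2: → [28,39),[27,38),[26,37),[25,36),[24,35),[23,34),[22,33),[21,32),[20,31),[19,30),[18,29); WM=30
i=13 t=32 v=7: → [32,43),[31,42),[30,41),[29,40),[28,39),[27,38),[26,37),[25,36),[24,35),[23,34),[22,33); WM=31; [20,31) fires=6
i=14 t=49 v=3: → [49,60),[48,59),[47,58),[46,57),[45,56),[44,55),[43,54),[42,53),[41,52),[40,51),[39,50); WM=48; [21,32) fires=6 [22,33) fires=7 [23,34) fires=7 [24,35) fires=7 [25,36) fires=7 [26,37) fires=7 [27,38) fires=7 [28,39) fires=7 [29,40) fires=7 [30,41) fires=7 [31,42) fires=7 [32,43) fires=7
i=15 t=22 v=4: DROP (t<48-4); WM=48
i=16 t=49 v=7: → [49,60),[48,59),[47,58),[46,57),[45,56),[44,55),[43,54),[42,53),[41,52),[40,51),[39,50); WM=48
i=17 t=54 v=4: → [54,65),[53,64),[52,63),[51,62),[50,61),[49,60),[48,59),[47,58),[46,57),[45,56),[44,55); WM=53; [39,50) fires=7 [40,51) fires=7 [41,52) fires=7 [42,53) fires=7
i=18 t=57 v=4: → [57,68),[56,67),[55,66),[54,65),[53,64),[52,63),[51,62),[50,61),[49,60),[48,59),[47,58); WM=56; [43,54) fires=7 [44,55) fires=7 [45,56) fires=7

6 8 10 15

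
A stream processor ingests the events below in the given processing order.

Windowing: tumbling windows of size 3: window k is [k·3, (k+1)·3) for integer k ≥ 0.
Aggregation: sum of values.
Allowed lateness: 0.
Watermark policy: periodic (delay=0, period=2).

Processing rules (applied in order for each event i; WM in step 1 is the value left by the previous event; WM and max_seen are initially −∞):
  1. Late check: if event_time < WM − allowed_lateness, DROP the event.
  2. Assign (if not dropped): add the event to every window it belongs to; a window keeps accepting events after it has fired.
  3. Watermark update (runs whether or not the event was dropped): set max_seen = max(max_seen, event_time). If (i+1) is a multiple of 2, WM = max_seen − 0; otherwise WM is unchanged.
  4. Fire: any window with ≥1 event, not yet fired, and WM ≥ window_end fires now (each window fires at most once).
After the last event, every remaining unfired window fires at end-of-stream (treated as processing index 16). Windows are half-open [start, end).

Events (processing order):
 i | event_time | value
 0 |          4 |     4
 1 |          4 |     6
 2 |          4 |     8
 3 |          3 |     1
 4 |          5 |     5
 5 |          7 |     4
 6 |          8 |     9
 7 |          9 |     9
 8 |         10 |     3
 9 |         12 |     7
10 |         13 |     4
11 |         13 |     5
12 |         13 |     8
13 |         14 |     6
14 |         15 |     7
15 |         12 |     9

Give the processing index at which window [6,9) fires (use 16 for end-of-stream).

7

i=0 t=4 v=4: → [3,6); WM=−∞
i=1 t=4 v=6: → [3,6); WM=4
i=2 t=4 v=8: → [3,6); WM=4
i=3 t=3 v=1: DROP (t<4-0); WM=4
i=4 t=5 v=5: → [3,6); WM=4
i=5 t=7 v=4: → [6,9); WM=7; [3,6) fires=23
i=6 t=8 v=9: → [6,9); WM=7
i=7 t=9 v=9: → [9,12); WM=9; [6,9) fires=13
i=8 t=10 v=3: → [9,12); WM=9
i=9 t=12 v=7: → [12,15); WM=12; [9,12) fires=12
i=10 t=13 v=4: → [12,15); WM=12
i=11 t=13 v=5: → [12,15); WM=13
i=12 t=13 v=8: → [12,15); WM=13
i=13 t=14 v=6: → [12,15); WM=14
i=14 t=15 v=7: → [15,18); WM=14
i=15 t=12 v=9: DROP (t<14-0); WM=15; [12,15) fires=30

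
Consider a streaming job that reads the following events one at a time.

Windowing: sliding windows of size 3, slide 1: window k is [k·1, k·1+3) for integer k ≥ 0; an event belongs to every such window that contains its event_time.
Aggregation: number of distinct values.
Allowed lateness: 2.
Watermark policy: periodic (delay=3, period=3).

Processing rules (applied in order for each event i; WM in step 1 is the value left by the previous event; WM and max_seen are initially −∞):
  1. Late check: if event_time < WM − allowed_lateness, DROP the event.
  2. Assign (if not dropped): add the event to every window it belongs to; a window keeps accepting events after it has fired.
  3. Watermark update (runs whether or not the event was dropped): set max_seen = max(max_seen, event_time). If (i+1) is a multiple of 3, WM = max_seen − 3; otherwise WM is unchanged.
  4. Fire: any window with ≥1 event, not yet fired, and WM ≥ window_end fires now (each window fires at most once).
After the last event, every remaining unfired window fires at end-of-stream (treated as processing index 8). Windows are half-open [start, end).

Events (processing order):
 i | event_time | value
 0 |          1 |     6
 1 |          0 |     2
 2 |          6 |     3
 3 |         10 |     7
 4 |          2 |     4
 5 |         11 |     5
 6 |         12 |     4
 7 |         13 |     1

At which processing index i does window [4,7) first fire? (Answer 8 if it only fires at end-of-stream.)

5

i=0 t=1 v=6: → [1,4),[0,3); WM=−∞
i=1 t=0 v=2: → [0,3); WM=−∞
i=2 t=6 v=3: → [6,9),[5,8),[4,7); WM=3; [0,3) fires=2
i=3 t=10 v=7: → [10,13),[9,12),[8,11); WM=3
i=4 t=2 v=4: → [2,5),[1,4),[0,3); WM=3
i=5 t=11 v=5: → [11,14),[10,13),[9,12); WM=8; [1,4) fires=2 [2,5) fires=1 [4,7) fires=1 [5,8) fires=1
i=6 t=12 v=4: → [12,15),[11,14),[10,13); WM=8
i=7 t=13 v=1: → [13,16),[12,15),[11,14); WM=8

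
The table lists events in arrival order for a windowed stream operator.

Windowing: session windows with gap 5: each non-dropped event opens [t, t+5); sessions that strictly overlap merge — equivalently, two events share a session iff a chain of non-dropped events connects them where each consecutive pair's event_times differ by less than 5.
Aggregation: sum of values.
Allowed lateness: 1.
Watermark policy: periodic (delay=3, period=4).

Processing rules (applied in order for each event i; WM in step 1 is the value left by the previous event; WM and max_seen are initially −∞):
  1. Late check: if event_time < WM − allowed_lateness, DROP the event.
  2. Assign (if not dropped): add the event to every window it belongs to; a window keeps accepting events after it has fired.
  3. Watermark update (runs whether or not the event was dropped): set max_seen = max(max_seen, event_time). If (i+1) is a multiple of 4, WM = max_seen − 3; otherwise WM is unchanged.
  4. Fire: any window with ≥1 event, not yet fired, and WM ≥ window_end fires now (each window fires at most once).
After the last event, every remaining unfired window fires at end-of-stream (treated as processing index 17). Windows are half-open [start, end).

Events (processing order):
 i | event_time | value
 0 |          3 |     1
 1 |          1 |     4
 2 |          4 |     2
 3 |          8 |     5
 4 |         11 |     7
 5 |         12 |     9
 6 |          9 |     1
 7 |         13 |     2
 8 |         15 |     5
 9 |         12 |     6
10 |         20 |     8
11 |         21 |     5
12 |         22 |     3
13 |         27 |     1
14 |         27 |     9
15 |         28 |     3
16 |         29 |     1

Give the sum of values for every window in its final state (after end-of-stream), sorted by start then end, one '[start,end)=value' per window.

i=0 t=3 v=1: → [3,8); WM=−∞
i=1 t=1 v=4: → [1,8); WM=−∞
i=2 t=4 v=2: → [1,9); WM=−∞
i=3 t=8 v=5: → [1,13); WM=5
i=4 t=11 v=7: → [1,16); WM=5
i=5 t=12 v=9: → [1,17); WM=5
i=6 t=9 v=1: → [1,17); WM=5
i=7 t=13 v=2: → [1,18); WM=10
i=8 t=15 v=5: → [1,20); WM=10
i=9 t=12 v=6: → [1,20); WM=10
i=10 t=20 v=8: → [20,25); WM=10
i=11 t=21 v=5: → [20,26); WM=18
i=12 t=22 v=3: → [20,27); WM=18
i=13 t=27 v=1: → [27,32); WM=18
i=14 t=27 v=9: → [27,32); WM=18
i=15 t=28 v=3: → [27,33); WM=25
i=16 t=29 v=1: → [27,34); WM=25

[1,20)=42 [20,27)=16 [27,34)=14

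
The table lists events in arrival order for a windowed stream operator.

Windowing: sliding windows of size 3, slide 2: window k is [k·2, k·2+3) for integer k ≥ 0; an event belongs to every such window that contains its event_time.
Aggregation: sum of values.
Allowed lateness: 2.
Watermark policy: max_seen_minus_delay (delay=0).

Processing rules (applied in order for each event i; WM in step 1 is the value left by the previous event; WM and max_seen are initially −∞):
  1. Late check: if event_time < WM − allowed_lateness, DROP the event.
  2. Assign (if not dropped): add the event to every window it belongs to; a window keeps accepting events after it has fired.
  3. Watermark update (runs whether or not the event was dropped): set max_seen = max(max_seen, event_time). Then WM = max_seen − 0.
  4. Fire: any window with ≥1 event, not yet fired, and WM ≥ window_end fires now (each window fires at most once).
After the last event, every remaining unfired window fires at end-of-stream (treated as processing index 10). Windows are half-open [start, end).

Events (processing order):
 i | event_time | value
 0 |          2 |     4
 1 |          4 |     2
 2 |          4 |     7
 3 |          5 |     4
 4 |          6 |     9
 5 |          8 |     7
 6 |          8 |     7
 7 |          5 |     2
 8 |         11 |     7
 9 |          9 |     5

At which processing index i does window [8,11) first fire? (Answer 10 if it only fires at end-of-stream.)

8

i=0 t=2 v=4: → [2,5),[0,3); WM=2
i=1 t=4 v=2: → [4,7),[2,5); WM=4; [0,3) fires=4
i=2 t=4 v=7: → [4,7),[2,5); WM=4
i=3 t=5 v=4: → [4,7); WM=5; [2,5) fires=13
i=4 t=6 v=9: → [6,9),[4,7); WM=6
i=5 t=8 v=7: → [8,11),[6,9); WM=8; [4,7) fires=22
i=6 t=8 v=7: → [8,11),[6,9); WM=8
i=7 t=5 v=2: DROP (t<8-2); WM=8
i=8 t=11 v=7: → [10,13); WM=11; [6,9) fires=23 [8,11) fires=14
i=9 t=9 v=5: → [8,11); WM=11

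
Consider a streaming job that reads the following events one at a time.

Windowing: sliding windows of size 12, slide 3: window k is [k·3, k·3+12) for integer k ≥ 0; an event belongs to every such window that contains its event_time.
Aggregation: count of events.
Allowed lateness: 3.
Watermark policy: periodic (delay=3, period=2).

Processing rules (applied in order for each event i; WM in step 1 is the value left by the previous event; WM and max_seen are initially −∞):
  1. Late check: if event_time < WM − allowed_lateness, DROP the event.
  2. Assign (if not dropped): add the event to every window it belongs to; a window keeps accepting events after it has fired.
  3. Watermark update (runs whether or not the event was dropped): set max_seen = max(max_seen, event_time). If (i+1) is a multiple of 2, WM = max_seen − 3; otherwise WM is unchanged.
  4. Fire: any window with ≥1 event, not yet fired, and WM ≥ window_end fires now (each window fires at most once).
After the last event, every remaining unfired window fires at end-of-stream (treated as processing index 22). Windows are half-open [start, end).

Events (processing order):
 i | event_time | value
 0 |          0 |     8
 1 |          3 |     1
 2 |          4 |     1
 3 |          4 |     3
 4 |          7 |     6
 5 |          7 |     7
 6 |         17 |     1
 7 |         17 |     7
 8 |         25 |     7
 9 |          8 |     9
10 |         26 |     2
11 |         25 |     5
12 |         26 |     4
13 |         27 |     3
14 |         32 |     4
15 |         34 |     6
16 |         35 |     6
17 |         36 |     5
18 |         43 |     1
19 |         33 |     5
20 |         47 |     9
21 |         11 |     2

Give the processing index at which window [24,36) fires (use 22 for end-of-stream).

19

i=0 t=0 v=8: → [0,12); WM=−∞
i=1 t=3 v=1: → [3,15),[0,12); WM=0
i=2 t=4 v=1: → [3,15),[0,12); WM=0
i=3 t=4 v=3: → [3,15),[0,12); WM=1
i=4 t=7 v=6: → [6,18),[3,15),[0,12); WM=1
i=5 t=7 v=7: → [6,18),[3,15),[0,12); WM=4
i=6 t=17 v=1: → [15,27),[12,24),[9,21),[6,18); WM=4
i=7 t=17 v=7: → [15,27),[12,24),[9,21),[6,18); WM=14; [0,12) fires=6
i=8 t=25 v=7: → [24,36),[21,33),[18,30),[15,27); WM=14
i=9 t=8 v=9: DROP (t<14-3); WM=22; [3,15) fires=5 [6,18) fires=4 [9,21) fires=2
i=10 t=26 v=2: → [24,36),[21,33),[18,30),[15,27); WM=22
i=11 t=25 v=5: → [24,36),[21,33),[18,30),[15,27); WM=23
i=12 t=26 v=4: → [24,36),[21,33),[18,30),[15,27); WM=23
i=13 t=27 v=3: → [27,39),[24,36),[21,33),[18,30); WM=24; [12,24) fires=2
i=14 t=32 v=4: → [30,42),[27,39),[24,36),[21,33); WM=24
i=15 t=34 v=6: → [33,45),[30,42),[27,39),[24,36); WM=31; [15,27) fires=6 [18,30) fires=5
i=16 t=35 v=6: → [33,45),[30,42),[27,39),[24,36); WM=31
i=17 t=36 v=5: → [36,48),[33,45),[30,42),[27,39); WM=33; [21,33) fires=6
i=18 t=43 v=1: → [42,54),[39,51),[36,48),[33,45); WM=33
i=19 t=33 v=5: → [33,45),[30,42),[27,39),[24,36); WM=40; [24,36) fires=9 [27,39) fires=6
i=20 t=47 v=9: → [45,57),[42,54),[39,51),[36,48); WM=40
i=21 t=11 v=2: DROP (t<40-3); WM=44; [30,42) fires=5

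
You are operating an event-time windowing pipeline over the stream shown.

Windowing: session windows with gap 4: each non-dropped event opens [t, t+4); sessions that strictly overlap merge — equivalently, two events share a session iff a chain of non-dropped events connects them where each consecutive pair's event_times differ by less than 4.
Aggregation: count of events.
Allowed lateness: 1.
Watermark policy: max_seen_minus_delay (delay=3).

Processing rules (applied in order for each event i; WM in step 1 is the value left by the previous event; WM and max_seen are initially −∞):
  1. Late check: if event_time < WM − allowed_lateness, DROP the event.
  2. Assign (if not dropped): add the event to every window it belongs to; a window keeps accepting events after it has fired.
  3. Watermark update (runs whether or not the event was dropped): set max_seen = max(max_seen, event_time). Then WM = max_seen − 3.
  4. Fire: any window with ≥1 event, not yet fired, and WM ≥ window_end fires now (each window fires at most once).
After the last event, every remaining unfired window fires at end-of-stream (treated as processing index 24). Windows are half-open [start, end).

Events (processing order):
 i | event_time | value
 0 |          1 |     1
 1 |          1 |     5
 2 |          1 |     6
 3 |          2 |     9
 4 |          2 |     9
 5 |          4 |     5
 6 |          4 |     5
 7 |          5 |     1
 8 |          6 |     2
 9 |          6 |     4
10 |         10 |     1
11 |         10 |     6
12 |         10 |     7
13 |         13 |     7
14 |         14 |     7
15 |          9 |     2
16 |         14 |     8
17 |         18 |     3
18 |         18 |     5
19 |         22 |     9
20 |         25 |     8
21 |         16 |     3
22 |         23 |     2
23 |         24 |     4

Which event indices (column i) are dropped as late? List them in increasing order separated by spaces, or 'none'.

15 21

i=0 t=1 v=1: → [1,5); WM=-2
i=1 t=1 v=5: → [1,5); WM=-2
i=2 t=1 v=6: → [1,5); WM=-2
i=3 t=2 v=9: → [1,6); WM=-1
i=4 t=2 v=9: → [1,6); WM=-1
i=5 t=4 v=5: → [1,8); WM=1
i=6 t=4 v=5: → [1,8); WM=1
i=7 t=5 v=1: → [1,9); WM=2
i=8 t=6 v=2: → [1,10); WM=3
i=9 t=6 v=4: → [1,10); WM=3
i=10 t=10 v=1: → [10,14); WM=7
i=11 t=10 v=6: → [10,14); WM=7
i=12 t=10 v=7: → [10,14); WM=7
i=13 t=13 v=7: → [10,17); WM=10
i=14 t=14 v=7: → [10,18); WM=11
i=15 t=9 v=2: DROP (t<11-1); WM=11
i=16 t=14 v=8: → [10,18); WM=11
i=17 t=18 v=3: → [18,22); WM=15
i=18 t=18 v=5: → [18,22); WM=15
i=19 t=22 v=9: → [22,26); WM=19
i=20 t=25 v=8: → [22,29); WM=22
i=21 t=16 v=3: DROP (t<22-1); WM=22
i=22 t=23 v=2: → [22,29); WM=22
i=23 t=24 v=4: → [22,29); WM=22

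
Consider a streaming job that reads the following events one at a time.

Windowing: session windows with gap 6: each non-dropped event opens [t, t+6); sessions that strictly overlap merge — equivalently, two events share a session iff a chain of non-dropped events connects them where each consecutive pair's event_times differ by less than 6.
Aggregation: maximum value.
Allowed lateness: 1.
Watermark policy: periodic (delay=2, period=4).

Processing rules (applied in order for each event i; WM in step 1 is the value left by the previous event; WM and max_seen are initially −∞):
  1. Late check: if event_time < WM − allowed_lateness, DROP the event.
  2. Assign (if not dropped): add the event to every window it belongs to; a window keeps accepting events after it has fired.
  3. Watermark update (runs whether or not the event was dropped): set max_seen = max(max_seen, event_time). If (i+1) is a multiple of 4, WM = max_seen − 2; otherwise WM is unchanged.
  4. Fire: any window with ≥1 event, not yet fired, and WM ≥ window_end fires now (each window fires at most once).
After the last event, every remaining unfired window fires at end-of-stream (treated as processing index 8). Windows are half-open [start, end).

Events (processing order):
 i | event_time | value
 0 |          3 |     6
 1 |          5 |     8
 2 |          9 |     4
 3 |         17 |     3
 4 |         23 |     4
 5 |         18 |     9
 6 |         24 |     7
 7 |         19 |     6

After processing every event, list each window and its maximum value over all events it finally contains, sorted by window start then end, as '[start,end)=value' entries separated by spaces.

[3,15)=8 [17,30)=9

i=0 t=3 v=6: → [3,9); WM=−∞
i=1 t=5 v=8: → [3,11); WM=−∞
i=2 t=9 v=4: → [3,15); WM=−∞
i=3 t=17 v=3: → [17,23); WM=15
i=4 t=23 v=4: → [23,29); WM=15
i=5 t=18 v=9: → [17,29); WM=15
i=6 t=24 v=7: → [17,30); WM=15
i=7 t=19 v=6: → [17,30); WM=22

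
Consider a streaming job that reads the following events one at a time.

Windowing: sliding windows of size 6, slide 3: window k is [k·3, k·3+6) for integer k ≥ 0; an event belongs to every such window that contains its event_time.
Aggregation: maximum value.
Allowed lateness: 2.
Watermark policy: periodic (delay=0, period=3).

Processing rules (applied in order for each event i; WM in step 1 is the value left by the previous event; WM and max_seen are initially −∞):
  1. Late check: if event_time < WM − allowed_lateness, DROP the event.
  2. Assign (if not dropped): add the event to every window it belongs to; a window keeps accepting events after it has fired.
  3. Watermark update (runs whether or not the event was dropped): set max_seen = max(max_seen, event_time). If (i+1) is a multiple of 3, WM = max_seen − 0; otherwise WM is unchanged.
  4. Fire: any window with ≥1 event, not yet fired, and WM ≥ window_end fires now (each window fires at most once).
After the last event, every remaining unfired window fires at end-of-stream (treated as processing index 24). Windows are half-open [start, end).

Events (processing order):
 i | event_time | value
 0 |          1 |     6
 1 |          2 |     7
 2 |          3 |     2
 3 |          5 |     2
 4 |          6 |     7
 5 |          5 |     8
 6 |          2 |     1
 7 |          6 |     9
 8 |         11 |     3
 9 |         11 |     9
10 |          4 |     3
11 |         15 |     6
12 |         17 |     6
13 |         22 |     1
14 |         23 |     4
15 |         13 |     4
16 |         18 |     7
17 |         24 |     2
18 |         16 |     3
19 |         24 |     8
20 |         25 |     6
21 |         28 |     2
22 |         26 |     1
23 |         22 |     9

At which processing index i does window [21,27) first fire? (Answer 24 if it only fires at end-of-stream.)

23

i=0 t=1 v=6: → [0,6); WM=−∞
i=1 t=2 v=7: → [0,6); WM=−∞
i=2 t=3 v=2: → [3,9),[0,6); WM=3
i=3 t=5 v=2: → [3,9),[0,6); WM=3
i=4 t=6 v=7: → [6,12),[3,9); WM=3
i=5 t=5 v=8: → [3,9),[0,6); WM=6; [0,6) fires=8
i=6 t=2 v=1: DROP (t<6-2); WM=6
i=7 t=6 v=9: → [6,12),[3,9); WM=6
i=8 t=11 v=3: → [9,15),[6,12); WM=11; [3,9) fires=9
i=9 t=11 v=9: → [9,15),[6,12); WM=11
i=10 t=4 v=3: DROP (t<11-2); WM=11
i=11 t=15 v=6: → [15,21),[12,18); WM=15; [6,12) fires=9 [9,15) fires=9
i=12 t=17 v=6: → [15,21),[12,18); WM=15
i=13 t=22 v=1: → [21,27),[18,24); WM=15
i=14 t=23 v=4: → [21,27),[18,24); WM=23; [12,18) fires=6 [15,21) fires=6
i=15 t=13 v=4: DROP (t<23-2); WM=23
i=16 t=18 v=7: DROP (t<23-2); WM=23
i=17 t=24 v=2: → [24,30),[21,27); WM=24; [18,24) fires=4
i=18 t=16 v=3: DROP (t<24-2); WM=24
i=19 t=24 v=8: → [24,30),[21,27); WM=24
i=20 t=25 v=6: → [24,30),[21,27); WM=25
i=21 t=28 v=2: → [27,33),[24,30); WM=25
i=22 t=26 v=1: → [24,30),[21,27); WM=25
i=23 t=22 v=9: DROP (t<25-2); WM=28; [21,27) fires=8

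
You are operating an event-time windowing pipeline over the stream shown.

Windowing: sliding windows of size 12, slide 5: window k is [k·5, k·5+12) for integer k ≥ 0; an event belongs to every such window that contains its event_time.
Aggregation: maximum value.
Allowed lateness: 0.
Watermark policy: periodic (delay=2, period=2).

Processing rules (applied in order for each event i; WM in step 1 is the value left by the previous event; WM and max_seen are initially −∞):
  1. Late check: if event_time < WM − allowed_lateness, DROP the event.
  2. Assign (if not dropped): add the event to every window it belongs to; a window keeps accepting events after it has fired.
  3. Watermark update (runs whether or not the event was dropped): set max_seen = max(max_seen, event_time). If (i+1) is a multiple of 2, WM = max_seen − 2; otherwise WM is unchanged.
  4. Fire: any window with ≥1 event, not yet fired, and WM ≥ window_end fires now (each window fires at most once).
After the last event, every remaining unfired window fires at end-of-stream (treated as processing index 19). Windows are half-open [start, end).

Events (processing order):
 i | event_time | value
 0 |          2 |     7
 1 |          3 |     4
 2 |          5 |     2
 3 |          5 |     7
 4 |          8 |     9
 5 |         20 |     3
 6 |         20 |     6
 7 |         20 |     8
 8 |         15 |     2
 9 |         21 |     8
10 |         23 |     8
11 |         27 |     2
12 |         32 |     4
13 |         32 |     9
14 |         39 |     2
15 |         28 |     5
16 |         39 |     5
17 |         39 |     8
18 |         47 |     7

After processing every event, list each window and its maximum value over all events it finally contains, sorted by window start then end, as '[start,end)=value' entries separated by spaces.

i=0 t=2 v=7: → [0,12); WM=−∞
i=1 t=3 v=4: → [0,12); WM=1
i=2 t=5 v=2: → [5,17),[0,12); WM=1
i=3 t=5 v=7: → [5,17),[0,12); WM=3
i=4 t=8 v=9: → [5,17),[0,12); WM=3
i=5 t=20 v=3: → [20,32),[15,27),[10,22); WM=18; [0,12) fires=9 [5,17) fires=9
i=6 t=20 v=6: → [20,32),[15,27),[10,22); WM=18
i=7 t=20 v=8: → [20,32),[15,27),[10,22); WM=18
i=8 t=15 v=2: DROP (t<18-0); WM=18
i=9 t=21 v=8: → [20,32),[15,27),[10,22); WM=19
i=10 t=23 v=8: → [20,32),[15,27); WM=19
i=11 t=27 v=2: → [25,37),[20,32); WM=25; [10,22) fires=8
i=12 t=32 v=4: → [30,42),[25,37); WM=25
i=13 t=32 v=9: → [30,42),[25,37); WM=30; [15,27) fires=8
i=14 t=39 v=2: → [35,47),[30,42); WM=30
i=15 t=28 v=5: DROP (t<30-0); WM=37; [20,32) fires=8 [25,37) fires=9
i=16 t=39 v=5: → [35,47),[30,42); WM=37
i=17 t=39 v=8: → [35,47),[30,42); WM=37
i=18 t=47 v=7: → [45,57),[40,52); WM=37

[0,12)=9 [5,17)=9 [10,22)=8 [15,27)=8 [20,32)=8 [25,37)=9 [30,42)=9 [35,47)=8 [40,52)=7 [45,57)=7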